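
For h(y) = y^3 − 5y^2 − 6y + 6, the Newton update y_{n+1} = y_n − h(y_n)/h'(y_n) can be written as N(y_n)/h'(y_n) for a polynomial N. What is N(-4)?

h'(y) = 3y^2 − 10y − 6.
N(y) = y·h'(y) − h(y) = y·(3y^2 − 10y − 6) − (y^3 − 5y^2 − 6y + 6) = 2y^3 − 5y^2 − 6.
N(-4) = −214.

−214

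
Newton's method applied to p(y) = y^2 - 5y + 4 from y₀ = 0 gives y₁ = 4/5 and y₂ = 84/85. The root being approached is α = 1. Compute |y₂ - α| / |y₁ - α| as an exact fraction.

y₁ - α = 4/5 - 1 = -1/5, so |y₁ - α| = 1/5.
y₂ - α = 84/85 - 1 = -1/85, so |y₂ - α| = 1/85.
Ratio = (1/85) / (1/5) = 1/17.

1/17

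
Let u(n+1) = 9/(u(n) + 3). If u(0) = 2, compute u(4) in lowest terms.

13/7

u(1) = 9/(2 + 3) = 9/5.
u(2) = 9/(9/5 + 3) = 15/8.
u(3) = 9/(15/8 + 3) = 24/13.
u(4) = 9/(24/13 + 3) = 13/7.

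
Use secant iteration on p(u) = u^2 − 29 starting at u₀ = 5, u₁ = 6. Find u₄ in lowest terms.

p(5) = −4, p(6) = 7. u₂ = 6 − 7·(6 − 5)/(7 − (−4)) = 59/11.
p(6) = 7, p(59/11) = −28/121. u₃ = (59/11) − (−28/121)·((59/11) − 6)/((−28/121) − 7) = 673/125.
p(59/11) = −28/121, p(673/125) = −196/15625. u₄ = (673/125) − (−196/15625)·((673/125) − (59/11))/((−196/15625) − (−28/121)) = 39791/7389.

39791/7389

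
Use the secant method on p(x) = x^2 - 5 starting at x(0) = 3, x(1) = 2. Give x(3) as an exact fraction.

p(3) = 4, p(2) = -1. x(2) = 2 - (-1)·(2 - 3)/((-1) - 4) = 11/5.
p(2) = -1, p(11/5) = -4/25. x(3) = (11/5) - (-4/25)·((11/5) - 2)/((-4/25) - (-1)) = 47/21.

47/21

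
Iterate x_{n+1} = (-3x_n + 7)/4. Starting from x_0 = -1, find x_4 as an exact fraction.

47/128

x_1 = (-3·(-1) + 7)/4 = 5/2.
x_2 = (-3·(5/2) + 7)/4 = -1/8.
x_3 = (-3·(-1/8) + 7)/4 = 59/32.
x_4 = (-3·(59/32) + 7)/4 = 47/128.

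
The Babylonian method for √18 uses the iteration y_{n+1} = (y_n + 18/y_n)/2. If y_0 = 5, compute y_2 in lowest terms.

y_1 = (5 + 18/5)/2 = 43/10.
y_2 = (43/10 + 18/(43/10))/2 = 3649/860.

3649/860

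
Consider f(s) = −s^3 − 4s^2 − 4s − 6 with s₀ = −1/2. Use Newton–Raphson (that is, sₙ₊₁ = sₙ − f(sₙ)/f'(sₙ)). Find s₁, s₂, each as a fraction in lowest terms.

f'(s) = −3s^2 − 8s − 4.
f(−1/2) = −39/8, f'(−1/2) = −3/4, so s₁ = (−1/2) − (−39/8)/(−3/4) = −7.
f(−7) = 169, f'(−7) = −95, so s₂ = (−7) − 169/(−95) = −496/95.

s₁ = −7, s₂ = −496/95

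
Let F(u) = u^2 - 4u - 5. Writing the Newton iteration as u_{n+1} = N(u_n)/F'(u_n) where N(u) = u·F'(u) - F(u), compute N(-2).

9

F'(u) = 2u - 4.
N(u) = u·F'(u) - F(u) = u·(2u - 4) - (u^2 - 4u - 5) = u^2 + 5.
N(-2) = 9.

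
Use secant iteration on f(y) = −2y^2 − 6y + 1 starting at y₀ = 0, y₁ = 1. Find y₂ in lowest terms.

f(0) = 1, f(1) = −7. y₂ = 1 − (−7)·(1 − 0)/((−7) − 1) = 1/8.

1/8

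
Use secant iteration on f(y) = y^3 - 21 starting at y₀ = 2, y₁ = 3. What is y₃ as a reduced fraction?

f(2) = -13, f(3) = 6. y₂ = 3 - 6·(3 - 2)/(6 - (-13)) = 51/19.
f(3) = 6, f(51/19) = -11388/6859. y₃ = (51/19) - (-11388/6859)·((51/19) - 3)/((-11388/6859) - 6) = 8035/2919.

8035/2919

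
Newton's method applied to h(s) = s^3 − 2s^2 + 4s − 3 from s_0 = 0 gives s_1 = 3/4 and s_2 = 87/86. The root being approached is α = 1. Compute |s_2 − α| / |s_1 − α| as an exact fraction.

2/43

s_1 − α = 3/4 − 1 = −1/4, so |s_1 − α| = 1/4.
s_2 − α = 87/86 − 1 = 1/86, so |s_2 − α| = 1/86.
Ratio = (1/86) / (1/4) = 2/43.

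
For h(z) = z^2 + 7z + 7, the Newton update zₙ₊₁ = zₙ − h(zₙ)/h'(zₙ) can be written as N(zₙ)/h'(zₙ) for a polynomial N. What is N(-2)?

h'(z) = 2z + 7.
N(z) = z·h'(z) − h(z) = z·(2z + 7) − (z^2 + 7z + 7) = z^2 − 7.
N(-2) = −3.

−3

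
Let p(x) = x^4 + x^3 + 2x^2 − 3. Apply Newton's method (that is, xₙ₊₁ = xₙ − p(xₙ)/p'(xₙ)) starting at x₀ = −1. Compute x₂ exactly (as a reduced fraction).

−1801/1540

p'(x) = 4x^3 + 3x^2 + 4x.
p(−1) = −1, p'(−1) = −5, so x₁ = (−1) − (−1)/(−5) = −6/5.
p(−6/5) = 141/625, p'(−6/5) = −924/125, so x₂ = (−6/5) − (141/625)/(−924/125) = −1801/1540.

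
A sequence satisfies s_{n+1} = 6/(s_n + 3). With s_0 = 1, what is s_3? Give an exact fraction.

18/13

s_1 = 6/(1 + 3) = 3/2.
s_2 = 6/(3/2 + 3) = 4/3.
s_3 = 6/(4/3 + 3) = 18/13.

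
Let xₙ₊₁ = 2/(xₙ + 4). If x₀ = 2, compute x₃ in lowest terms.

x₁ = 2/(2 + 4) = 1/3.
x₂ = 2/(1/3 + 4) = 6/13.
x₃ = 2/(6/13 + 4) = 13/29.

13/29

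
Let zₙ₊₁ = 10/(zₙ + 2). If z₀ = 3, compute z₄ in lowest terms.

z₁ = 10/(3 + 2) = 2.
z₂ = 10/(2 + 2) = 5/2.
z₃ = 10/(5/2 + 2) = 20/9.
z₄ = 10/(20/9 + 2) = 45/19.

45/19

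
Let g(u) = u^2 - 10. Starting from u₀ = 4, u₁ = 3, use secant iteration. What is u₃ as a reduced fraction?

136/43

g(4) = 6, g(3) = -1. u₂ = 3 - (-1)·(3 - 4)/((-1) - 6) = 22/7.
g(3) = -1, g(22/7) = -6/49. u₃ = (22/7) - (-6/49)·((22/7) - 3)/((-6/49) - (-1)) = 136/43.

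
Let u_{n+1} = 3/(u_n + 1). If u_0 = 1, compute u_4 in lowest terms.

u_1 = 3/(1 + 1) = 3/2.
u_2 = 3/(3/2 + 1) = 6/5.
u_3 = 3/(6/5 + 1) = 15/11.
u_4 = 3/(15/11 + 1) = 33/26.

33/26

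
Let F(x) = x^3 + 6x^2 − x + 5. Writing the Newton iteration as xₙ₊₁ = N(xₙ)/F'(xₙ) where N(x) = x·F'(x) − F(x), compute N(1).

3

F'(x) = 3x^2 + 12x − 1.
N(x) = x·F'(x) − F(x) = x·(3x^2 + 12x − 1) − (x^3 + 6x^2 − x + 5) = 2x^3 + 6x^2 − 5.
N(1) = 3.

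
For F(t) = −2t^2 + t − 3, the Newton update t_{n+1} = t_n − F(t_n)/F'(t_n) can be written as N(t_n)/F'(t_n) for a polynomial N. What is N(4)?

F'(t) = −4t + 1.
N(t) = t·F'(t) − F(t) = t·(−4t + 1) − (−2t^2 + t − 3) = −2t^2 + 3.
N(4) = −29.

−29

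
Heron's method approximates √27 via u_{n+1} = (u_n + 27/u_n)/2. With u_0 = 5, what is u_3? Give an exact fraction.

u_1 = (5 + 27/5)/2 = 26/5.
u_2 = (26/5 + 27/(26/5))/2 = 1351/260.
u_3 = (1351/260 + 27/(1351/260))/2 = 3650401/702520.

3650401/702520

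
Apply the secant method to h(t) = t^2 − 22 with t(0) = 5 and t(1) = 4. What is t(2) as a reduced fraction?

14/3

h(5) = 3, h(4) = −6. t(2) = 4 − (−6)·(4 − 5)/((−6) − 3) = 14/3.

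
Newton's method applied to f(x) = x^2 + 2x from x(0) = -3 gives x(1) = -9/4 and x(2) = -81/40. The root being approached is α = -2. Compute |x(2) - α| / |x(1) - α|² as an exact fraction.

x(1) - α = -9/4 - (-2) = -9/4 + 2 = -1/4, so |x(1) - α| = 1/4.
x(2) - α = -81/40 - (-2) = -81/40 + 2 = -1/40, so |x(2) - α| = 1/40.
|x(1) - α|² = 1/16.
Ratio = (1/40) / (1/16) = 2/5.

2/5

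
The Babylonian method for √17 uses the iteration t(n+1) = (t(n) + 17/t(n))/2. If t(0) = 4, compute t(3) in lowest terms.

9478657/2298912

t(1) = (4 + 17/4)/2 = 33/8.
t(2) = (33/8 + 17/(33/8))/2 = 2177/528.
t(3) = (2177/528 + 17/(2177/528))/2 = 9478657/2298912.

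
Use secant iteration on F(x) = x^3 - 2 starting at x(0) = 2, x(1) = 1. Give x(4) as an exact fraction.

F(2) = 6, F(1) = -1. x(2) = 1 - (-1)·(1 - 2)/((-1) - 6) = 8/7.
F(1) = -1, F(8/7) = -174/343. x(3) = (8/7) - (-174/343)·((8/7) - 1)/((-174/343) - (-1)) = 218/169.
F(8/7) = -174/343, F(218/169) = 706614/4826809. x(4) = (218/169) - (706614/4826809)·((218/169) - (8/7))/((706614/4826809) - (-174/343)) = 1303035/1036622.

1303035/1036622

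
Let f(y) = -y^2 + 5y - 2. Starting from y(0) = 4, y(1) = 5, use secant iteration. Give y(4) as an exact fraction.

333/73

f(4) = 2, f(5) = -2. y(2) = 5 - (-2)·(5 - 4)/((-2) - 2) = 9/2.
f(5) = -2, f(9/2) = 1/4. y(3) = (9/2) - (1/4)·((9/2) - 5)/((1/4) - (-2)) = 41/9.
f(9/2) = 1/4, f(41/9) = 2/81. y(4) = (41/9) - (2/81)·((41/9) - (9/2))/((2/81) - (1/4)) = 333/73.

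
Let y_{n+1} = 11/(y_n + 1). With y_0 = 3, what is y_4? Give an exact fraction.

649/224

y_1 = 11/(3 + 1) = 11/4.
y_2 = 11/(11/4 + 1) = 44/15.
y_3 = 11/(44/15 + 1) = 165/59.
y_4 = 11/(165/59 + 1) = 649/224.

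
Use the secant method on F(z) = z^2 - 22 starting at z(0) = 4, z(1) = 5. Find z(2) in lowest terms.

F(4) = -6, F(5) = 3. z(2) = 5 - 3·(5 - 4)/(3 - (-6)) = 14/3.

14/3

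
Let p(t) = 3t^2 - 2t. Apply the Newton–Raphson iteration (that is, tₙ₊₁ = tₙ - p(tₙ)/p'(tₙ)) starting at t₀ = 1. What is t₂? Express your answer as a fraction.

27/40

p'(t) = 6t - 2.
p(1) = 1, p'(1) = 4, so t₁ = 1 - 1/4 = 3/4.
p(3/4) = 3/16, p'(3/4) = 5/2, so t₂ = (3/4) - (3/16)/(5/2) = 27/40.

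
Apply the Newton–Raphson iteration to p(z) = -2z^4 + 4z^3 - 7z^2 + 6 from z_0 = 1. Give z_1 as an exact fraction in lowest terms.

11/10

p'(z) = -8z^3 + 12z^2 - 14z.
p(1) = 1, p'(1) = -10, so z_1 = 1 - 1/(-10) = 11/10.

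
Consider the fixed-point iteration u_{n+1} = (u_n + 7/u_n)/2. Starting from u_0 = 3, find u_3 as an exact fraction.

u_1 = (3 + 7/3)/2 = 8/3.
u_2 = (8/3 + 7/(8/3))/2 = 127/48.
u_3 = (127/48 + 7/(127/48))/2 = 32257/12192.

32257/12192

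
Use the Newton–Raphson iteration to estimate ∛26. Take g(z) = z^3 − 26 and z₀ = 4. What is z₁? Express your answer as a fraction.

g'(z) = 3z^2.
g(4) = 38, g'(4) = 48, so z₁ = 4 − 38/48 = 77/24.

77/24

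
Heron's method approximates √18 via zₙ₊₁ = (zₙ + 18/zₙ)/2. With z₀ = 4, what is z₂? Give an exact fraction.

577/136

z₁ = (4 + 18/4)/2 = 17/4.
z₂ = (17/4 + 18/(17/4))/2 = 577/136.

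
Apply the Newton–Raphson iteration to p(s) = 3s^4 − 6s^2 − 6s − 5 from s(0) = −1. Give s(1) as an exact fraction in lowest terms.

p'(s) = 12s^3 − 12s − 6.
p(−1) = −2, p'(−1) = −6, so s(1) = (−1) − (−2)/(−6) = −4/3.

−4/3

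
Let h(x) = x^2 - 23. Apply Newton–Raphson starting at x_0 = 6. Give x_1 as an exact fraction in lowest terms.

59/12

h'(x) = 2x.
h(6) = 13, h'(6) = 12, so x_1 = 6 - 13/12 = 59/12.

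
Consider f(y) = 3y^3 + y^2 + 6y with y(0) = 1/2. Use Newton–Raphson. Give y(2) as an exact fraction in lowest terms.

f'(y) = 9y^2 + 2y + 6.
f(1/2) = 29/8, f'(1/2) = 37/4, so y(1) = (1/2) − (29/8)/(37/4) = 4/37.
f(4/37) = 33640/50653, f'(4/37) = 8654/1369, so y(2) = (4/37) − (33640/50653)/(8654/1369) = 488/160099.

488/160099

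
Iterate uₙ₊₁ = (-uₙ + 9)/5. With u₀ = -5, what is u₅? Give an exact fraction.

u₁ = (-(-5) + 9)/5 = 14/5.
u₂ = (-(14/5) + 9)/5 = 31/25.
u₃ = (-(31/25) + 9)/5 = 194/125.
u₄ = (-(194/125) + 9)/5 = 931/625.
u₅ = (-(931/625) + 9)/5 = 4694/3125.

4694/3125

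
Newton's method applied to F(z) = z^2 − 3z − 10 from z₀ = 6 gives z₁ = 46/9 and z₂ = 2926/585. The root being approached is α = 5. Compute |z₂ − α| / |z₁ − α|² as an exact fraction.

z₁ − α = 46/9 − 5 = 1/9, so |z₁ − α| = 1/9.
z₂ − α = 2926/585 − 5 = 1/585, so |z₂ − α| = 1/585.
|z₁ − α|² = 1/81.
Ratio = (1/585) / (1/81) = 9/65.

9/65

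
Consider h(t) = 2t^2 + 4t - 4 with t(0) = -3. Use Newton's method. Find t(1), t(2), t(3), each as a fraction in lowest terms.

h'(t) = 4t + 4.
h(-3) = 2, h'(-3) = -8, so t(1) = (-3) - 2/(-8) = -11/4.
h(-11/4) = 1/8, h'(-11/4) = -7, so t(2) = (-11/4) - (1/8)/(-7) = -153/56.
h(-153/56) = 1/1568, h'(-153/56) = -97/14, so t(3) = (-153/56) - (1/1568)/(-97/14) = -29681/10864.

t(1) = -11/4, t(2) = -153/56, t(3) = -29681/10864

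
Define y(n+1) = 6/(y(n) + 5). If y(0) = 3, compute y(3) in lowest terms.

y(1) = 6/(3 + 5) = 3/4.
y(2) = 6/(3/4 + 5) = 24/23.
y(3) = 6/(24/23 + 5) = 138/139.

138/139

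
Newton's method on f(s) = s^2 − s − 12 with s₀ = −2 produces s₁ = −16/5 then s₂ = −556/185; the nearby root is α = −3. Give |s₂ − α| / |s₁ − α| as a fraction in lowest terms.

s₁ − α = −16/5 − (−3) = −16/5 + 3 = −1/5, so |s₁ − α| = 1/5.
s₂ − α = −556/185 − (−3) = −556/185 + 3 = −1/185, so |s₂ − α| = 1/185.
Ratio = (1/185) / (1/5) = 1/37.

1/37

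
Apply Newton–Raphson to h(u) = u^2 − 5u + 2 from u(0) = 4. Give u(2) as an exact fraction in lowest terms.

178/39

h'(u) = 2u − 5.
h(4) = −2, h'(4) = 3, so u(1) = 4 − (−2)/3 = 14/3.
h(14/3) = 4/9, h'(14/3) = 13/3, so u(2) = (14/3) − (4/9)/(13/3) = 178/39.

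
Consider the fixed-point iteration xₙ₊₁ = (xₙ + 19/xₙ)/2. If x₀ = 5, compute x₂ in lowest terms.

959/220

x₁ = (5 + 19/5)/2 = 22/5.
x₂ = (22/5 + 19/(22/5))/2 = 959/220.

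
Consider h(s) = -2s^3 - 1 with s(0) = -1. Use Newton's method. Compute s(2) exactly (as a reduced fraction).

h'(s) = -6s^2.
h(-1) = 1, h'(-1) = -6, so s(1) = (-1) - 1/(-6) = -5/6.
h(-5/6) = 17/108, h'(-5/6) = -25/6, so s(2) = (-5/6) - (17/108)/(-25/6) = -179/225.

-179/225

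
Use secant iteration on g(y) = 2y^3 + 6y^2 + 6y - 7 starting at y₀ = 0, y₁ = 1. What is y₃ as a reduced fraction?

23/37

g(0) = -7, g(1) = 7. y₂ = 1 - 7·(1 - 0)/(7 - (-7)) = 1/2.
g(1) = 7, g(1/2) = -9/4. y₃ = (1/2) - (-9/4)·((1/2) - 1)/((-9/4) - 7) = 23/37.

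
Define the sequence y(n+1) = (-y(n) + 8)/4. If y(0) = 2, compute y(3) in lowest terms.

y(1) = (-2 + 8)/4 = 3/2.
y(2) = (-(3/2) + 8)/4 = 13/8.
y(3) = (-(13/8) + 8)/4 = 51/32.

51/32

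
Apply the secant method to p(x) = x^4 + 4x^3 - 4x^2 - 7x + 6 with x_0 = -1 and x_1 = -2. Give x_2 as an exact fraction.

p(-1) = 6, p(-2) = -12. x_2 = (-2) - (-12)·((-2) - (-1))/((-12) - 6) = -4/3.

-4/3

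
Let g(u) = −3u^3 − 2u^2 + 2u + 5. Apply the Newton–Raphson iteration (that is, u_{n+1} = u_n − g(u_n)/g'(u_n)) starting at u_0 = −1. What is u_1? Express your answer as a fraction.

g'(u) = −9u^2 − 4u + 2.
g(−1) = 4, g'(−1) = −3, so u_1 = (−1) − 4/(−3) = 1/3.

1/3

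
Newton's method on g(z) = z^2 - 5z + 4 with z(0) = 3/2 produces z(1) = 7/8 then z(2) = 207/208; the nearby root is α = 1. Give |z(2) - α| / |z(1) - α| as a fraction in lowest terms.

1/26

z(1) - α = 7/8 - 1 = -1/8, so |z(1) - α| = 1/8.
z(2) - α = 207/208 - 1 = -1/208, so |z(2) - α| = 1/208.
Ratio = (1/208) / (1/8) = 1/26.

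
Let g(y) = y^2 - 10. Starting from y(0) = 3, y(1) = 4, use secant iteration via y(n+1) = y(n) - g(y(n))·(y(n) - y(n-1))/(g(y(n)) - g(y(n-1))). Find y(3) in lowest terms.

g(3) = -1, g(4) = 6. y(2) = 4 - 6·(4 - 3)/(6 - (-1)) = 22/7.
g(4) = 6, g(22/7) = -6/49. y(3) = (22/7) - (-6/49)·((22/7) - 4)/((-6/49) - 6) = 79/25.

79/25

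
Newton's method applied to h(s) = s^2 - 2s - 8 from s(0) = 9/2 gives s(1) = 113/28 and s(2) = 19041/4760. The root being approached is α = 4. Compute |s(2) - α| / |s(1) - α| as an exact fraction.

s(1) - α = 113/28 - 4 = 1/28, so |s(1) - α| = 1/28.
s(2) - α = 19041/4760 - 4 = 1/4760, so |s(2) - α| = 1/4760.
Ratio = (1/4760) / (1/28) = 1/170.

1/170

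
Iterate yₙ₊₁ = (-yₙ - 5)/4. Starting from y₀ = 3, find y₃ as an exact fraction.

y₁ = (-3 - 5)/4 = -2.
y₂ = (-(-2) - 5)/4 = -3/4.
y₃ = (-(-3/4) - 5)/4 = -17/16.

-17/16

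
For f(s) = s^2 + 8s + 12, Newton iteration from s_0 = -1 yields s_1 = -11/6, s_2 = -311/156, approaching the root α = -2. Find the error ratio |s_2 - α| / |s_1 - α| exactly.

1/26

s_1 - α = -11/6 - (-2) = -11/6 + 2 = 1/6, so |s_1 - α| = 1/6.
s_2 - α = -311/156 - (-2) = -311/156 + 2 = 1/156, so |s_2 - α| = 1/156.
Ratio = (1/156) / (1/6) = 1/26.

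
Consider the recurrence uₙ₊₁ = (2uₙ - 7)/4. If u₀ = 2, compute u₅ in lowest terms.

-213/64

u₁ = (2·2 - 7)/4 = -3/4.
u₂ = (2·(-3/4) - 7)/4 = -17/8.
u₃ = (2·(-17/8) - 7)/4 = -45/16.
u₄ = (2·(-45/16) - 7)/4 = -101/32.
u₅ = (2·(-101/32) - 7)/4 = -213/64.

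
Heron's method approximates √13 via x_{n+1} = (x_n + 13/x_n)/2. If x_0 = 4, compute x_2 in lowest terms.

x_1 = (4 + 13/4)/2 = 29/8.
x_2 = (29/8 + 13/(29/8))/2 = 1673/464.

1673/464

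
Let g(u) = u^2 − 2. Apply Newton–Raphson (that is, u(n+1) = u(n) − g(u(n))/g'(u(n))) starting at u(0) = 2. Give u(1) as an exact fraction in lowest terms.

3/2

g'(u) = 2u.
g(2) = 2, g'(2) = 4, so u(1) = 2 − 2/4 = 3/2.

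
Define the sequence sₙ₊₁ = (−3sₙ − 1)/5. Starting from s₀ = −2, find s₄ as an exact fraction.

s₁ = (−3·(−2) − 1)/5 = 1.
s₂ = (−3·1 − 1)/5 = −4/5.
s₃ = (−3·(−4/5) − 1)/5 = 7/25.
s₄ = (−3·(7/25) − 1)/5 = −46/125.

−46/125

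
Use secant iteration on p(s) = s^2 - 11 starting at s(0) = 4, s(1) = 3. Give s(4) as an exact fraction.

3373/1017

p(4) = 5, p(3) = -2. s(2) = 3 - (-2)·(3 - 4)/((-2) - 5) = 23/7.
p(3) = -2, p(23/7) = -10/49. s(3) = (23/7) - (-10/49)·((23/7) - 3)/((-10/49) - (-2)) = 73/22.
p(23/7) = -10/49, p(73/22) = 5/484. s(4) = (73/22) - (5/484)·((73/22) - (23/7))/((5/484) - (-10/49)) = 3373/1017.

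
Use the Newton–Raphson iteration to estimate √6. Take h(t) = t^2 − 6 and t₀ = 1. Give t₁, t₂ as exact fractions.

t₁ = 7/2, t₂ = 73/28

h'(t) = 2t.
h(1) = −5, h'(1) = 2, so t₁ = 1 − (−5)/2 = 7/2.
h(7/2) = 25/4, h'(7/2) = 7, so t₂ = (7/2) − (25/4)/7 = 73/28.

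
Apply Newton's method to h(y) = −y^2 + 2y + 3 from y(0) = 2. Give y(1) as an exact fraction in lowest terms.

7/2

h'(y) = −2y + 2.
h(2) = 3, h'(2) = −2, so y(1) = 2 − 3/(−2) = 7/2.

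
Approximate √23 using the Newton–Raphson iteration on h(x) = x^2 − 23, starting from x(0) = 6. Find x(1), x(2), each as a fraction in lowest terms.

h'(x) = 2x.
h(6) = 13, h'(6) = 12, so x(1) = 6 − 13/12 = 59/12.
h(59/12) = 169/144, h'(59/12) = 59/6, so x(2) = (59/12) − (169/144)/(59/6) = 6793/1416.

x(1) = 59/12, x(2) = 6793/1416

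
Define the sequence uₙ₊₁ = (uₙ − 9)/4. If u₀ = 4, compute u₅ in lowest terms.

−3065/1024

u₁ = (4 − 9)/4 = −5/4.
u₂ = ((−5/4) − 9)/4 = −41/16.
u₃ = ((−41/16) − 9)/4 = −185/64.
u₄ = ((−185/64) − 9)/4 = −761/256.
u₅ = ((−761/256) − 9)/4 = −3065/1024.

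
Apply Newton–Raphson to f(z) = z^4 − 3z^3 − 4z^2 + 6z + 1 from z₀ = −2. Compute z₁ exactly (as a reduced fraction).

−79/46

f'(z) = 4z^3 − 9z^2 − 8z + 6.
f(−2) = 13, f'(−2) = −46, so z₁ = (−2) − 13/(−46) = −79/46.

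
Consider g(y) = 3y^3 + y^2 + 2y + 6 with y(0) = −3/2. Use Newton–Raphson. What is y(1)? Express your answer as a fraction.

−96/77

g'(y) = 9y^2 + 2y + 2.
g(−3/2) = −39/8, g'(−3/2) = 77/4, so y(1) = (−3/2) − (−39/8)/(77/4) = −96/77.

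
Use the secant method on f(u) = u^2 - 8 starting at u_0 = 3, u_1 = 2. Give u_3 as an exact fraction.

f(3) = 1, f(2) = -4. u_2 = 2 - (-4)·(2 - 3)/((-4) - 1) = 14/5.
f(2) = -4, f(14/5) = -4/25. u_3 = (14/5) - (-4/25)·((14/5) - 2)/((-4/25) - (-4)) = 17/6.

17/6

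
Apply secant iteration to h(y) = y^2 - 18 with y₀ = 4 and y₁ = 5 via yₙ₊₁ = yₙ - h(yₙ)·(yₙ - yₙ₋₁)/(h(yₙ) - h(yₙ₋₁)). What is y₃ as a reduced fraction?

h(4) = -2, h(5) = 7. y₂ = 5 - 7·(5 - 4)/(7 - (-2)) = 38/9.
h(5) = 7, h(38/9) = -14/81. y₃ = (38/9) - (-14/81)·((38/9) - 5)/((-14/81) - 7) = 352/83.

352/83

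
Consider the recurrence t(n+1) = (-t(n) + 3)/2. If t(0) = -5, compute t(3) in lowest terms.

t(1) = (-(-5) + 3)/2 = 4.
t(2) = (-4 + 3)/2 = -1/2.
t(3) = (-(-1/2) + 3)/2 = 7/4.

7/4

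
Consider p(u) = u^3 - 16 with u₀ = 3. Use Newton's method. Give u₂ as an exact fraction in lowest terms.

250232/99225

p'(u) = 3u^2.
p(3) = 11, p'(3) = 27, so u₁ = 3 - 11/27 = 70/27.
p(70/27) = 28072/19683, p'(70/27) = 4900/243, so u₂ = (70/27) - (28072/19683)/(4900/243) = 250232/99225.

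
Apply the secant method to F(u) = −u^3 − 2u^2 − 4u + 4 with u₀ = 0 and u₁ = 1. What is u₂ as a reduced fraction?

F(0) = 4, F(1) = −3. u₂ = 1 − (−3)·(1 − 0)/((−3) − 4) = 4/7.

4/7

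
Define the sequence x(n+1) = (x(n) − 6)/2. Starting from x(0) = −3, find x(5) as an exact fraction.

−189/32

x(1) = ((−3) − 6)/2 = −9/2.
x(2) = ((−9/2) − 6)/2 = −21/4.
x(3) = ((−21/4) − 6)/2 = −45/8.
x(4) = ((−45/8) − 6)/2 = −93/16.
x(5) = ((−93/16) − 6)/2 = −189/32.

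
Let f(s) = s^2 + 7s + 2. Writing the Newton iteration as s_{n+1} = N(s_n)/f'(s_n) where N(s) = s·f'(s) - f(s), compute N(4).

14

f'(s) = 2s + 7.
N(s) = s·f'(s) - f(s) = s·(2s + 7) - (s^2 + 7s + 2) = s^2 - 2.
N(4) = 14.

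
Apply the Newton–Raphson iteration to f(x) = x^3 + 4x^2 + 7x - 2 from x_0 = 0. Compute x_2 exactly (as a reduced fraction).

f'(x) = 3x^2 + 8x + 7.
f(0) = -2, f'(0) = 7, so x_1 = 0 - (-2)/7 = 2/7.
f(2/7) = 120/343, f'(2/7) = 467/49, so x_2 = (2/7) - (120/343)/(467/49) = 814/3269.

814/3269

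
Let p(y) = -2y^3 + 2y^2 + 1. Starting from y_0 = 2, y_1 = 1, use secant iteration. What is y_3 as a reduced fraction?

113/81

p(2) = -7, p(1) = 1. y_2 = 1 - 1·(1 - 2)/(1 - (-7)) = 9/8.
p(1) = 1, p(9/8) = 175/256. y_3 = (9/8) - (175/256)·((9/8) - 1)/((175/256) - 1) = 113/81.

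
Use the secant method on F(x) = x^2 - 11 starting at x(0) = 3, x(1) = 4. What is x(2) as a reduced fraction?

F(3) = -2, F(4) = 5. x(2) = 4 - 5·(4 - 3)/(5 - (-2)) = 23/7.

23/7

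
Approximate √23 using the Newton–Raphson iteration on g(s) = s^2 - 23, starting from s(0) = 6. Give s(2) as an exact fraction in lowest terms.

6793/1416

g'(s) = 2s.
g(6) = 13, g'(6) = 12, so s(1) = 6 - 13/12 = 59/12.
g(59/12) = 169/144, g'(59/12) = 59/6, so s(2) = (59/12) - (169/144)/(59/6) = 6793/1416.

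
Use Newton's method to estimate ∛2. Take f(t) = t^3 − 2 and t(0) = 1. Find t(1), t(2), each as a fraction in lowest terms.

f'(t) = 3t^2.
f(1) = −1, f'(1) = 3, so t(1) = 1 − (−1)/3 = 4/3.
f(4/3) = 10/27, f'(4/3) = 16/3, so t(2) = (4/3) − (10/27)/(16/3) = 91/72.

t(1) = 4/3, t(2) = 91/72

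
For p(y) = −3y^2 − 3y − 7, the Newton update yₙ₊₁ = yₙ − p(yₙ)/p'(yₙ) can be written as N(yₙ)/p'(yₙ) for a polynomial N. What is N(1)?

p'(y) = −6y − 3.
N(y) = y·p'(y) − p(y) = y·(−6y − 3) − (−3y^2 − 3y − 7) = −3y^2 + 7.
N(1) = 4.

4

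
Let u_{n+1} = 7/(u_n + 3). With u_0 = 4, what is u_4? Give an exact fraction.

133/85

u_1 = 7/(4 + 3) = 1.
u_2 = 7/(1 + 3) = 7/4.
u_3 = 7/(7/4 + 3) = 28/19.
u_4 = 7/(28/19 + 3) = 133/85.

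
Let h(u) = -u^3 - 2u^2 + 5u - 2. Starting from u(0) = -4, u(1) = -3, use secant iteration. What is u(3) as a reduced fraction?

-1941/539

h(-4) = 10, h(-3) = -8. u(2) = (-3) - (-8)·((-3) - (-4))/((-8) - 10) = -31/9.
h(-3) = -8, h(-31/9) = -1520/729. u(3) = (-31/9) - (-1520/729)·((-31/9) - (-3))/((-1520/729) - (-8)) = -1941/539.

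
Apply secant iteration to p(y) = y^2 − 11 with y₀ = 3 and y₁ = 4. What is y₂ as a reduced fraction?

p(3) = −2, p(4) = 5. y₂ = 4 − 5·(4 − 3)/(5 − (−2)) = 23/7.

23/7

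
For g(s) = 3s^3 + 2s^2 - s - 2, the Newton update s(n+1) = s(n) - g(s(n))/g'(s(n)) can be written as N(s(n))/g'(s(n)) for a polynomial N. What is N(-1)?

-2

g'(s) = 9s^2 + 4s - 1.
N(s) = s·g'(s) - g(s) = s·(9s^2 + 4s - 1) - (3s^3 + 2s^2 - s - 2) = 6s^3 + 2s^2 + 2.
N(-1) = -2.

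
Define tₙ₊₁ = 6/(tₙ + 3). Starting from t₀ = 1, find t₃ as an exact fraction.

t₁ = 6/(1 + 3) = 3/2.
t₂ = 6/(3/2 + 3) = 4/3.
t₃ = 6/(4/3 + 3) = 18/13.

18/13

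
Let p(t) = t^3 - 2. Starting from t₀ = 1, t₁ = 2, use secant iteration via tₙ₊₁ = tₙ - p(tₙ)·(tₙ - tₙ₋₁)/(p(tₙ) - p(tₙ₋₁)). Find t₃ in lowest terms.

75/62

p(1) = -1, p(2) = 6. t₂ = 2 - 6·(2 - 1)/(6 - (-1)) = 8/7.
p(2) = 6, p(8/7) = -174/343. t₃ = (8/7) - (-174/343)·((8/7) - 2)/((-174/343) - 6) = 75/62.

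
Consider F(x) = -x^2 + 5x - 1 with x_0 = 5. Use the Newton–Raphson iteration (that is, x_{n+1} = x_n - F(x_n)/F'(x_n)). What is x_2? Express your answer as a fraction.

F'(x) = -2x + 5.
F(5) = -1, F'(5) = -5, so x_1 = 5 - (-1)/(-5) = 24/5.
F(24/5) = -1/25, F'(24/5) = -23/5, so x_2 = (24/5) - (-1/25)/(-23/5) = 551/115.

551/115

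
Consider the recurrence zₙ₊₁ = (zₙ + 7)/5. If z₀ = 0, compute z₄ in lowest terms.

z₁ = (0 + 7)/5 = 7/5.
z₂ = ((7/5) + 7)/5 = 42/25.
z₃ = ((42/25) + 7)/5 = 217/125.
z₄ = ((217/125) + 7)/5 = 1092/625.

1092/625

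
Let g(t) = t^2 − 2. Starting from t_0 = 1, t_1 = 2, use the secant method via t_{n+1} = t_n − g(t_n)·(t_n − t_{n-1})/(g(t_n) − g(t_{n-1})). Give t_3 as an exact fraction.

g(1) = −1, g(2) = 2. t_2 = 2 − 2·(2 − 1)/(2 − (−1)) = 4/3.
g(2) = 2, g(4/3) = −2/9. t_3 = (4/3) − (−2/9)·((4/3) − 2)/((−2/9) − 2) = 7/5.

7/5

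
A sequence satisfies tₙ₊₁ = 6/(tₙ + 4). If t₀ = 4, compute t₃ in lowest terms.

t₁ = 6/(4 + 4) = 3/4.
t₂ = 6/(3/4 + 4) = 24/19.
t₃ = 6/(24/19 + 4) = 57/50.

57/50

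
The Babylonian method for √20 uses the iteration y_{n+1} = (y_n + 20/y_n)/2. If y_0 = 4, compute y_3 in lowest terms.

51841/11592

y_1 = (4 + 20/4)/2 = 9/2.
y_2 = (9/2 + 20/(9/2))/2 = 161/36.
y_3 = (161/36 + 20/(161/36))/2 = 51841/11592.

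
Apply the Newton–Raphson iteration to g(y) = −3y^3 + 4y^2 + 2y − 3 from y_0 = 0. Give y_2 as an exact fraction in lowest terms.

g'(y) = −9y^2 + 8y + 2.
g(0) = −3, g'(0) = 2, so y_1 = 0 − (−3)/2 = 3/2.
g(3/2) = −9/8, g'(3/2) = −25/4, so y_2 = (3/2) − (−9/8)/(−25/4) = 33/25.

33/25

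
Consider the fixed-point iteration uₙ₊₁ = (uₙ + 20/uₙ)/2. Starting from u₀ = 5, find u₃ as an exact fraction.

51841/11592

u₁ = (5 + 20/5)/2 = 9/2.
u₂ = (9/2 + 20/(9/2))/2 = 161/36.
u₃ = (161/36 + 20/(161/36))/2 = 51841/11592.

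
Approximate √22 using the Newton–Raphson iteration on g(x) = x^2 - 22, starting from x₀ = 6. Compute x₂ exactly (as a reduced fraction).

g'(x) = 2x.
g(6) = 14, g'(6) = 12, so x₁ = 6 - 14/12 = 29/6.
g(29/6) = 49/36, g'(29/6) = 29/3, so x₂ = (29/6) - (49/36)/(29/3) = 1633/348.

1633/348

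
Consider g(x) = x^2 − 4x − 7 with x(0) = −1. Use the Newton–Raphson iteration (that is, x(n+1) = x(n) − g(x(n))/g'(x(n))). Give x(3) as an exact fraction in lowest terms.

−31441/23880

g'(x) = 2x − 4.
g(−1) = −2, g'(−1) = −6, so x(1) = (−1) − (−2)/(−6) = −4/3.
g(−4/3) = 1/9, g'(−4/3) = −20/3, so x(2) = (−4/3) − (1/9)/(−20/3) = −79/60.
g(−79/60) = 1/3600, g'(−79/60) = −199/30, so x(3) = (−79/60) − (1/3600)/(−199/30) = −31441/23880.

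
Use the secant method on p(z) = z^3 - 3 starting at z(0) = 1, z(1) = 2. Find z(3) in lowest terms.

561/403

p(1) = -2, p(2) = 5. z(2) = 2 - 5·(2 - 1)/(5 - (-2)) = 9/7.
p(2) = 5, p(9/7) = -300/343. z(3) = (9/7) - (-300/343)·((9/7) - 2)/((-300/343) - 5) = 561/403.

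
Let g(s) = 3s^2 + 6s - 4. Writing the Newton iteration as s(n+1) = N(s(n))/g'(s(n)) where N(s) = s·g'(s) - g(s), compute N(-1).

7

g'(s) = 6s + 6.
N(s) = s·g'(s) - g(s) = s·(6s + 6) - (3s^2 + 6s - 4) = 3s^2 + 4.
N(-1) = 7.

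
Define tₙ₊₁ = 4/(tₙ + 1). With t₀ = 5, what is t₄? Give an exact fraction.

t₁ = 4/(5 + 1) = 2/3.
t₂ = 4/(2/3 + 1) = 12/5.
t₃ = 4/(12/5 + 1) = 20/17.
t₄ = 4/(20/17 + 1) = 68/37.

68/37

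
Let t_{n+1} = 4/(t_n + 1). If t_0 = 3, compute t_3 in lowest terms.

4/3

t_1 = 4/(3 + 1) = 1.
t_2 = 4/(1 + 1) = 2.
t_3 = 4/(2 + 1) = 4/3.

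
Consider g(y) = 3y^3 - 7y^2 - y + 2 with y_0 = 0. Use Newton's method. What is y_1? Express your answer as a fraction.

g'(y) = 9y^2 - 14y - 1.
g(0) = 2, g'(0) = -1, so y_1 = 0 - 2/(-1) = 2.

2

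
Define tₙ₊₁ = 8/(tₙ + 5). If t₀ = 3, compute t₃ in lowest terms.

t₁ = 8/(3 + 5) = 1.
t₂ = 8/(1 + 5) = 4/3.
t₃ = 8/(4/3 + 5) = 24/19.

24/19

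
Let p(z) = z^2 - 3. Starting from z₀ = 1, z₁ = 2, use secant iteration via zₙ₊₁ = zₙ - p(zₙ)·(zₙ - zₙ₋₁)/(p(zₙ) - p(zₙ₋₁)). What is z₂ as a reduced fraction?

p(1) = -2, p(2) = 1. z₂ = 2 - 1·(2 - 1)/(1 - (-2)) = 5/3.

5/3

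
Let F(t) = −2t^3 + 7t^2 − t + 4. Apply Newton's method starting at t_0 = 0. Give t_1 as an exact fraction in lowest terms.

F'(t) = −6t^2 + 14t − 1.
F(0) = 4, F'(0) = −1, so t_1 = 0 − 4/(−1) = 4.

4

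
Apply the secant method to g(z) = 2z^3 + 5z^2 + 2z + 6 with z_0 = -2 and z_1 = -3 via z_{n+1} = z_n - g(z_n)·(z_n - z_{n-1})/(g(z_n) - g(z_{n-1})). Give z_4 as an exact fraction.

g(-2) = 6, g(-3) = -9. z_2 = (-3) - (-9)·((-3) - (-2))/((-9) - 6) = -12/5.
g(-3) = -9, g(-12/5) = 294/125. z_3 = (-12/5) - (294/125)·((-12/5) - (-3))/((294/125) - (-9)) = -1194/473.
g(-12/5) = 294/125, g(-1194/473) = 67888422/105823817. z_4 = (-1194/473) - (67888422/105823817)·((-1194/473) - (-12/5))/((67888422/105823817) - (294/125)) = -98929263/38479846.

-98929263/38479846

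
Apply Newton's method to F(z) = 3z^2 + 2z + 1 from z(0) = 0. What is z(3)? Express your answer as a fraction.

−13/56

F'(z) = 6z + 2.
F(0) = 1, F'(0) = 2, so z(1) = 0 − 1/2 = −1/2.
F(−1/2) = 3/4, F'(−1/2) = −1, so z(2) = (−1/2) − (3/4)/(−1) = 1/4.
F(1/4) = 27/16, F'(1/4) = 7/2, so z(3) = (1/4) − (27/16)/(7/2) = −13/56.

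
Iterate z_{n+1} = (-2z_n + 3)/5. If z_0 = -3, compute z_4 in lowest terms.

z_1 = (-2·(-3) + 3)/5 = 9/5.
z_2 = (-2·(9/5) + 3)/5 = -3/25.
z_3 = (-2·(-3/25) + 3)/5 = 81/125.
z_4 = (-2·(81/125) + 3)/5 = 213/625.

213/625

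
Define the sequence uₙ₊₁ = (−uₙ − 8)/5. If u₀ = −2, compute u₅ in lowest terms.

−4166/3125

u₁ = (−(−2) − 8)/5 = −6/5.
u₂ = (−(−6/5) − 8)/5 = −34/25.
u₃ = (−(−34/25) − 8)/5 = −166/125.
u₄ = (−(−166/125) − 8)/5 = −834/625.
u₅ = (−(−834/625) − 8)/5 = −4166/3125.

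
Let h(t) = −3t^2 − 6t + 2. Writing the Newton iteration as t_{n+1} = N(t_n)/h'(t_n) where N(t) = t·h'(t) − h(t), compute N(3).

h'(t) = −6t − 6.
N(t) = t·h'(t) − h(t) = t·(−6t − 6) − (−3t^2 − 6t + 2) = −3t^2 − 2.
N(3) = −29.

−29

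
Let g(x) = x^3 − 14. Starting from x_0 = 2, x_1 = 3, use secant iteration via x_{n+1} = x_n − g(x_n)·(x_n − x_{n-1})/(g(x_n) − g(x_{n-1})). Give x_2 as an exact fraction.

g(2) = −6, g(3) = 13. x_2 = 3 − 13·(3 − 2)/(13 − (−6)) = 44/19.

44/19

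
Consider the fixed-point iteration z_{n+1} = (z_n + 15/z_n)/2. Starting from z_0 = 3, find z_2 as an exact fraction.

31/8

z_1 = (3 + 15/3)/2 = 4.
z_2 = (4 + 15/4)/2 = 31/8.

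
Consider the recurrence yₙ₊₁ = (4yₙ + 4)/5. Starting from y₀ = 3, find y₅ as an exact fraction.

y₁ = (4·3 + 4)/5 = 16/5.
y₂ = (4·(16/5) + 4)/5 = 84/25.
y₃ = (4·(84/25) + 4)/5 = 436/125.
y₄ = (4·(436/125) + 4)/5 = 2244/625.
y₅ = (4·(2244/625) + 4)/5 = 11476/3125.

11476/3125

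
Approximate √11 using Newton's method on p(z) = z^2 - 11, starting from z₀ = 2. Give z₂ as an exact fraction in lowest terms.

p'(z) = 2z.
p(2) = -7, p'(2) = 4, so z₁ = 2 - (-7)/4 = 15/4.
p(15/4) = 49/16, p'(15/4) = 15/2, so z₂ = (15/4) - (49/16)/(15/2) = 401/120.

401/120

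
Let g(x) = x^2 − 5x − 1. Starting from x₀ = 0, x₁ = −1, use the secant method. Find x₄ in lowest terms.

−229/1189

g(0) = −1, g(−1) = 5. x₂ = (−1) − 5·((−1) − 0)/(5 − (−1)) = −1/6.
g(−1) = 5, g(−1/6) = −5/36. x₃ = (−1/6) − (−5/36)·((−1/6) − (−1))/((−5/36) − 5) = −7/37.
g(−1/6) = −5/36, g(−7/37) = −25/1369. x₄ = (−7/37) − (−25/1369)·((−7/37) − (−1/6))/((−25/1369) − (−5/36)) = −229/1189.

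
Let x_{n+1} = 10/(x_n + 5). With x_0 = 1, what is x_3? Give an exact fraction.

x_1 = 10/(1 + 5) = 5/3.
x_2 = 10/(5/3 + 5) = 3/2.
x_3 = 10/(3/2 + 5) = 20/13.

20/13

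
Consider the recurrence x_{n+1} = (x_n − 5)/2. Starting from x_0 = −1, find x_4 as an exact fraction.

−19/4

x_1 = ((−1) − 5)/2 = −3.
x_2 = ((−3) − 5)/2 = −4.
x_3 = ((−4) − 5)/2 = −9/2.
x_4 = ((−9/2) − 5)/2 = −19/4.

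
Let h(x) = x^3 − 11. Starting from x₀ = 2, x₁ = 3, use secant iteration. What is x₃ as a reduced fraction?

16025/7267

h(2) = −3, h(3) = 16. x₂ = 3 − 16·(3 − 2)/(16 − (−3)) = 41/19.
h(3) = 16, h(41/19) = −6528/6859. x₃ = (41/19) − (−6528/6859)·((41/19) − 3)/((−6528/6859) − 16) = 16025/7267.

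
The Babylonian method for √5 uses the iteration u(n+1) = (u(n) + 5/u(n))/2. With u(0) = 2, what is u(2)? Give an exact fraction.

u(1) = (2 + 5/2)/2 = 9/4.
u(2) = (9/4 + 5/(9/4))/2 = 161/72.

161/72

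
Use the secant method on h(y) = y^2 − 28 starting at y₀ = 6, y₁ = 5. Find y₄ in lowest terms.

17372/3283

h(6) = 8, h(5) = −3. y₂ = 5 − (−3)·(5 − 6)/((−3) − 8) = 58/11.
h(5) = −3, h(58/11) = −24/121. y₃ = (58/11) − (−24/121)·((58/11) − 5)/((−24/121) − (−3)) = 598/113.
h(58/11) = −24/121, h(598/113) = 72/12769. y₄ = (598/113) − (72/12769)·((598/113) − (58/11))/((72/12769) − (−24/121)) = 17372/3283.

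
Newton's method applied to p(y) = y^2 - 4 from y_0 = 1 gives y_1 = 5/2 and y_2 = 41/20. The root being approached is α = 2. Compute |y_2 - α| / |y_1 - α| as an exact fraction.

1/10

y_1 - α = 5/2 - 2 = 1/2, so |y_1 - α| = 1/2.
y_2 - α = 41/20 - 2 = 1/20, so |y_2 - α| = 1/20.
Ratio = (1/20) / (1/2) = 1/10.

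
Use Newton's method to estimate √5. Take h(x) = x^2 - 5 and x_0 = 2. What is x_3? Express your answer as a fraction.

h'(x) = 2x.
h(2) = -1, h'(2) = 4, so x_1 = 2 - (-1)/4 = 9/4.
h(9/4) = 1/16, h'(9/4) = 9/2, so x_2 = (9/4) - (1/16)/(9/2) = 161/72.
h(161/72) = 1/5184, h'(161/72) = 161/36, so x_3 = (161/72) - (1/5184)/(161/36) = 51841/23184.

51841/23184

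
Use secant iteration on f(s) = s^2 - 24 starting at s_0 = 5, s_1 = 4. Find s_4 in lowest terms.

4316/881

f(5) = 1, f(4) = -8. s_2 = 4 - (-8)·(4 - 5)/((-8) - 1) = 44/9.
f(4) = -8, f(44/9) = -8/81. s_3 = (44/9) - (-8/81)·((44/9) - 4)/((-8/81) - (-8)) = 49/10.
f(44/9) = -8/81, f(49/10) = 1/100. s_4 = (49/10) - (1/100)·((49/10) - (44/9))/((1/100) - (-8/81)) = 4316/881.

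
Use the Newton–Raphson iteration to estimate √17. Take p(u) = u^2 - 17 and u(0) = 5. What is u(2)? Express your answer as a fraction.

p'(u) = 2u.
p(5) = 8, p'(5) = 10, so u(1) = 5 - 8/10 = 21/5.
p(21/5) = 16/25, p'(21/5) = 42/5, so u(2) = (21/5) - (16/25)/(42/5) = 433/105.

433/105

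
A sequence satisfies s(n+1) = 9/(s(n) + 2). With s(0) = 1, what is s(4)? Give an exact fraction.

s(1) = 9/(1 + 2) = 3.
s(2) = 9/(3 + 2) = 9/5.
s(3) = 9/(9/5 + 2) = 45/19.
s(4) = 9/(45/19 + 2) = 171/83.

171/83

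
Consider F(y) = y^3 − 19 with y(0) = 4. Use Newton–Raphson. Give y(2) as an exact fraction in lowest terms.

52187/19208

F'(y) = 3y^2.
F(4) = 45, F'(4) = 48, so y(1) = 4 − 45/48 = 49/16.
F(49/16) = 39825/4096, F'(49/16) = 7203/256, so y(2) = (49/16) − (39825/4096)/(7203/256) = 52187/19208.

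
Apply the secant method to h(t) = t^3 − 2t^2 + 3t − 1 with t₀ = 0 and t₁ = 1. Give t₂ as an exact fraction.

h(0) = −1, h(1) = 1. t₂ = 1 − 1·(1 − 0)/(1 − (−1)) = 1/2.

1/2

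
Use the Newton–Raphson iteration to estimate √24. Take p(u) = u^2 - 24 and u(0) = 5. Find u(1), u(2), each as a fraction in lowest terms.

p'(u) = 2u.
p(5) = 1, p'(5) = 10, so u(1) = 5 - 1/10 = 49/10.
p(49/10) = 1/100, p'(49/10) = 49/5, so u(2) = (49/10) - (1/100)/(49/5) = 4801/980.

u(1) = 49/10, u(2) = 4801/980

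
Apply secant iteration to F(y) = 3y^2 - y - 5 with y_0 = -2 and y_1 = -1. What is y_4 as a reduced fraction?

-6389/5629

F(-2) = 9, F(-1) = -1. y_2 = (-1) - (-1)·((-1) - (-2))/((-1) - 9) = -11/10.
F(-1) = -1, F(-11/10) = -27/100. y_3 = (-11/10) - (-27/100)·((-11/10) - (-1))/((-27/100) - (-1)) = -83/73.
F(-11/10) = -27/100, F(-83/73) = 81/5329. y_4 = (-83/73) - (81/5329)·((-83/73) - (-11/10))/((81/5329) - (-27/100)) = -6389/5629.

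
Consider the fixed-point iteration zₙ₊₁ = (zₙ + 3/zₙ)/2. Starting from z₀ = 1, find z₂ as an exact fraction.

z₁ = (1 + 3/1)/2 = 2.
z₂ = (2 + 3/2)/2 = 7/4.

7/4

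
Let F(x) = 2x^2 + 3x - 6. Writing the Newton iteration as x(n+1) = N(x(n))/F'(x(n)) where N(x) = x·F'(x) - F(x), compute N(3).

24

F'(x) = 4x + 3.
N(x) = x·F'(x) - F(x) = x·(4x + 3) - (2x^2 + 3x - 6) = 2x^2 + 6.
N(3) = 24.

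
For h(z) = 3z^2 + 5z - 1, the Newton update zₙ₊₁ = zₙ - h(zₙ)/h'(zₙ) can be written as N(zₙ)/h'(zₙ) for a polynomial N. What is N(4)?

49

h'(z) = 6z + 5.
N(z) = z·h'(z) - h(z) = z·(6z + 5) - (3z^2 + 5z - 1) = 3z^2 + 1.
N(4) = 49.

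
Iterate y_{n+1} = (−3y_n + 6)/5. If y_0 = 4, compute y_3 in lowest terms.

y_1 = (−3·4 + 6)/5 = −6/5.
y_2 = (−3·(−6/5) + 6)/5 = 48/25.
y_3 = (−3·(48/25) + 6)/5 = 6/125.

6/125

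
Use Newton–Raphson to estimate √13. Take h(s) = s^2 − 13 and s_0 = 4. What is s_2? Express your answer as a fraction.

h'(s) = 2s.
h(4) = 3, h'(4) = 8, so s_1 = 4 − 3/8 = 29/8.
h(29/8) = 9/64, h'(29/8) = 29/4, so s_2 = (29/8) − (9/64)/(29/4) = 1673/464.

1673/464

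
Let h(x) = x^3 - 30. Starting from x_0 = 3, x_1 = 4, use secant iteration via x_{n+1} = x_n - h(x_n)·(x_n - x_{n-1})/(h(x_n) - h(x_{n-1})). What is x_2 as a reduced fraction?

h(3) = -3, h(4) = 34. x_2 = 4 - 34·(4 - 3)/(34 - (-3)) = 114/37.

114/37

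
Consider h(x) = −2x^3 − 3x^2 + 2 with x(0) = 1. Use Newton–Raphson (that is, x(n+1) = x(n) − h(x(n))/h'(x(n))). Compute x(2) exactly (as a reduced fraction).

h'(x) = −6x^2 − 6x.
h(1) = −3, h'(1) = −12, so x(1) = 1 − (−3)/(−12) = 3/4.
h(3/4) = −17/32, h'(3/4) = −63/8, so x(2) = (3/4) − (−17/32)/(−63/8) = 43/63.

43/63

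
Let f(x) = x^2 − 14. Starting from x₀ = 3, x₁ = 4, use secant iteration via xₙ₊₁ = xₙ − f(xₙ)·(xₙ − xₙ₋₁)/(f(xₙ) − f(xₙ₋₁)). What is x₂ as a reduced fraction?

26/7

f(3) = −5, f(4) = 2. x₂ = 4 − 2·(4 − 3)/(2 − (−5)) = 26/7.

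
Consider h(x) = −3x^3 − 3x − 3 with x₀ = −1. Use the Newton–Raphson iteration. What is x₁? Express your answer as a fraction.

−3/4

h'(x) = −9x^2 − 3.
h(−1) = 3, h'(−1) = −12, so x₁ = (−1) − 3/(−12) = −3/4.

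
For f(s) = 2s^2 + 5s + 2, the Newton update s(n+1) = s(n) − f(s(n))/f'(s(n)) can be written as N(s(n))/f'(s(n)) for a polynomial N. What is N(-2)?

f'(s) = 4s + 5.
N(s) = s·f'(s) − f(s) = s·(4s + 5) − (2s^2 + 5s + 2) = 2s^2 − 2.
N(-2) = 6.

6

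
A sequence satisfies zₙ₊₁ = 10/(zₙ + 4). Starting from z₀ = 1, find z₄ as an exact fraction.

85/49

z₁ = 10/(1 + 4) = 2.
z₂ = 10/(2 + 4) = 5/3.
z₃ = 10/(5/3 + 4) = 30/17.
z₄ = 10/(30/17 + 4) = 85/49.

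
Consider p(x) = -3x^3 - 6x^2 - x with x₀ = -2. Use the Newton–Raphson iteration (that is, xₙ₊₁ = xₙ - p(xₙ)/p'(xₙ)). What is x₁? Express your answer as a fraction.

p'(x) = -9x^2 - 12x - 1.
p(-2) = 2, p'(-2) = -13, so x₁ = (-2) - 2/(-13) = -24/13.

-24/13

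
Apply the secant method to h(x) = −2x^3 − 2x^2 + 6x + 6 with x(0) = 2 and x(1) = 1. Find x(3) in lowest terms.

211/113

h(2) = −6, h(1) = 8. x(2) = 1 − 8·(1 − 2)/(8 − (−6)) = 11/7.
h(1) = 8, h(11/7) = 936/343. x(3) = (11/7) − (936/343)·((11/7) − 1)/((936/343) − 8) = 211/113.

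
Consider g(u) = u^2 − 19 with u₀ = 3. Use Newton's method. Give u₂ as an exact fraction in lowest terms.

367/84

g'(u) = 2u.
g(3) = −10, g'(3) = 6, so u₁ = 3 − (−10)/6 = 14/3.
g(14/3) = 25/9, g'(14/3) = 28/3, so u₂ = (14/3) − (25/9)/(28/3) = 367/84.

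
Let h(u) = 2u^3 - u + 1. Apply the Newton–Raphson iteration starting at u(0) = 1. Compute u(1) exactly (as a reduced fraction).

h'(u) = 6u^2 - 1.
h(1) = 2, h'(1) = 5, so u(1) = 1 - 2/5 = 3/5.

3/5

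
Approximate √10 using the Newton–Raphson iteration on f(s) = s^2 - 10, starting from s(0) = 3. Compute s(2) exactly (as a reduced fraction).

721/228

f'(s) = 2s.
f(3) = -1, f'(3) = 6, so s(1) = 3 - (-1)/6 = 19/6.
f(19/6) = 1/36, f'(19/6) = 19/3, so s(2) = (19/6) - (1/36)/(19/3) = 721/228.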